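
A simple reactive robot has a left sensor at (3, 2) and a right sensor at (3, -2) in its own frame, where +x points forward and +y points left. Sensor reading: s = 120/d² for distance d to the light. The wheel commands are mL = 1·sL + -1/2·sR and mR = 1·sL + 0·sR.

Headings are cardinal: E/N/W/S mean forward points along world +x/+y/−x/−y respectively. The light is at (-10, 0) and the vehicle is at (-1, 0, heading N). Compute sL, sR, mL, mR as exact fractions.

left sensor world pos  = (-3, 3); dL² = 58
right sensor world pos = (1, 3); dR² = 130
sL = 120/58 = 60/29
sR = 120/130 = 12/13
mL = 1·sL + -1/2·sR = 606/377
mR = 1·sL + 0·sR = 60/29

60/29 12/13 606/377 60/29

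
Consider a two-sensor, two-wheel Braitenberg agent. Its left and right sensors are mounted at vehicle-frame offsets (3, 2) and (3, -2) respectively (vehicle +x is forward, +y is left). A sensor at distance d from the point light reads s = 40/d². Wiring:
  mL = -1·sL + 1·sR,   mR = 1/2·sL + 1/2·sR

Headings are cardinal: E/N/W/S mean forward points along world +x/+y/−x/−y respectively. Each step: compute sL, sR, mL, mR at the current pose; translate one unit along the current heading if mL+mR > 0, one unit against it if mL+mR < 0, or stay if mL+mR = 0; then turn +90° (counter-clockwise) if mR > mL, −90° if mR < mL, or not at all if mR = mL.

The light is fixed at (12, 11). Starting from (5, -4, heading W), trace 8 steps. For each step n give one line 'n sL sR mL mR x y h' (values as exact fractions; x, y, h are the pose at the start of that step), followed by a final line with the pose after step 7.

0 40/389 40/269 4800/104641 13160/104641 5 -4 W
1 1/9 5/53 -8/477 49/477 4 -4 S
2 40/221 40/349 -5120/77129 11400/77129 4 -5 E
3 4/25 20/97 112/2425 444/2425 5 -5 N
4 40/389 40/269 4800/104641 13160/104641 5 -4 W
5 1/9 5/53 -8/477 49/477 4 -4 S
6 40/221 40/349 -5120/77129 11400/77129 4 -5 E
7 4/25 20/97 112/2425 444/2425 5 -5 N
final 5 -4 W

n=0: pose=(5,-4,W); sL=40/389, sR=40/269; mL=4800/104641, mR=13160/104641; mL+mR=17960/104641 → advance +1; mR−mL=8360/104641 → turn +1·90°
n=1: pose=(4,-4,S); sL=1/9, sR=5/53; mL=-8/477, mR=49/477; mL+mR=41/477 → advance +1; mR−mL=19/159 → turn +1·90°
n=2: pose=(4,-5,E); sL=40/221, sR=40/349; mL=-5120/77129, mR=11400/77129; mL+mR=6280/77129 → advance +1; mR−mL=16520/77129 → turn +1·90°
n=3: pose=(5,-5,N); sL=4/25, sR=20/97; mL=112/2425, mR=444/2425; mL+mR=556/2425 → advance +1; mR−mL=332/2425 → turn +1·90°
n=4: pose=(5,-4,W); sL=40/389, sR=40/269; mL=4800/104641, mR=13160/104641; mL+mR=17960/104641 → advance +1; mR−mL=8360/104641 → turn +1·90°
n=5: pose=(4,-4,S); sL=1/9, sR=5/53; mL=-8/477, mR=49/477; mL+mR=41/477 → advance +1; mR−mL=19/159 → turn +1·90°
n=6: pose=(4,-5,E); sL=40/221, sR=40/349; mL=-5120/77129, mR=11400/77129; mL+mR=6280/77129 → advance +1; mR−mL=16520/77129 → turn +1·90°
n=7: pose=(5,-5,N); sL=4/25, sR=20/97; mL=112/2425, mR=444/2425; mL+mR=556/2425 → advance +1; mR−mL=332/2425 → turn +1·90°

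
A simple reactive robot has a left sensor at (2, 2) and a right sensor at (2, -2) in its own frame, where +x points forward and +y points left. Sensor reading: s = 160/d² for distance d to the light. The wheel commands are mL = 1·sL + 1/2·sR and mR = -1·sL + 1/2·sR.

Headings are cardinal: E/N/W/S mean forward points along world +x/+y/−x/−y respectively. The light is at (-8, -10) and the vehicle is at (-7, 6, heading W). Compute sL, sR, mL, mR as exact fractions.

160/197 32/65 13552/12805 -7248/12805

left sensor world pos  = (-9, 4); dL² = 197
right sensor world pos = (-9, 8); dR² = 325
sL = 160/197 = 160/197
sR = 160/325 = 32/65
mL = 1·sL + 1/2·sR = 13552/12805
mR = -1·sL + 1/2·sR = -7248/12805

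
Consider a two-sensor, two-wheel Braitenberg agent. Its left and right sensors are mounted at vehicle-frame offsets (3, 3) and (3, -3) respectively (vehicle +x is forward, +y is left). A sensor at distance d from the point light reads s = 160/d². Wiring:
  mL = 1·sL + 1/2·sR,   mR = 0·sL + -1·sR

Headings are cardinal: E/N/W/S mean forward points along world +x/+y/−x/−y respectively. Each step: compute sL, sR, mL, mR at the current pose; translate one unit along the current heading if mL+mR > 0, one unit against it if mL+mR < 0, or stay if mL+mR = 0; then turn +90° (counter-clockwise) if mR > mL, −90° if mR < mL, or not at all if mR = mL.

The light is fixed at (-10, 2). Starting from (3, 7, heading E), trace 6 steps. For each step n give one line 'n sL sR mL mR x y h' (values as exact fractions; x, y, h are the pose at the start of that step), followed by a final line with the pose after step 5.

0 1/2 8/13 21/26 -8/13 3 7 E
1 160/293 32/25 8688/7325 -32/25 4 7 S
2 16/13 80/101 2136/1313 -80/101 4 8 W
3 160/181 160/337 68400/60997 -160/337 3 8 N
4 40/89 10/17 1125/1513 -10/17 3 9 E
5 32/61 160/137 9264/8357 -160/137 4 9 S
final 4 10 W

n=0: pose=(3,7,E); sL=1/2, sR=8/13; mL=21/26, mR=-8/13; mL+mR=5/26 → advance +1; mR−mL=-37/26 → turn -1·90°
n=1: pose=(4,7,S); sL=160/293, sR=32/25; mL=8688/7325, mR=-32/25; mL+mR=-688/7325 → advance -1; mR−mL=-18064/7325 → turn -1·90°
n=2: pose=(4,8,W); sL=16/13, sR=80/101; mL=2136/1313, mR=-80/101; mL+mR=1096/1313 → advance +1; mR−mL=-3176/1313 → turn -1·90°
n=3: pose=(3,8,N); sL=160/181, sR=160/337; mL=68400/60997, mR=-160/337; mL+mR=39440/60997 → advance +1; mR−mL=-97360/60997 → turn -1·90°
n=4: pose=(3,9,E); sL=40/89, sR=10/17; mL=1125/1513, mR=-10/17; mL+mR=235/1513 → advance +1; mR−mL=-2015/1513 → turn -1·90°
n=5: pose=(4,9,S); sL=32/61, sR=160/137; mL=9264/8357, mR=-160/137; mL+mR=-496/8357 → advance -1; mR−mL=-19024/8357 → turn -1·90°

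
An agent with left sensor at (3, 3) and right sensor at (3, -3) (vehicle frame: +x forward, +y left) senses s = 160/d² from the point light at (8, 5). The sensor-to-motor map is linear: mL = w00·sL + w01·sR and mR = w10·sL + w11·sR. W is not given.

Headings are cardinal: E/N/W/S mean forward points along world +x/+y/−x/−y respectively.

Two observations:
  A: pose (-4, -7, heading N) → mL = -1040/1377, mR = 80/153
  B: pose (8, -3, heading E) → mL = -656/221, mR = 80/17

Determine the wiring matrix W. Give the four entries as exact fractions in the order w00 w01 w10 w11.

obs A: pose=(-4,-7,N) → sL=80/153, sR=80/81, mL=-1040/1377, mR=80/153
obs B: pose=(8,-3,E) → sL=80/17, sR=16/13, mL=-656/221, mR=80/17
sensor matrix S = [[80/153, 80/81], [80/17, 16/13]]; det S = -71680/17901
solve [mL_A; mL_B] = S·[w00; w01] and [mR_A; mR_B] = S·[w10; w11]:
  w00 = -1/2, w01 = -1/2, w10 = 1, w11 = 0

-1/2 -1/2 1 0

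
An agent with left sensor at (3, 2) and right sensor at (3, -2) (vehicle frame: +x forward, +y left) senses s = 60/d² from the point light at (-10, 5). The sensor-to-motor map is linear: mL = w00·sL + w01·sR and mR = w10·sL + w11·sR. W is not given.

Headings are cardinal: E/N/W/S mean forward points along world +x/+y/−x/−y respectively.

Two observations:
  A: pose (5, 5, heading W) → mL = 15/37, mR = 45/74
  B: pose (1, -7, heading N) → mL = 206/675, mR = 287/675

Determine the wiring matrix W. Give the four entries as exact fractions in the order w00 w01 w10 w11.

1/2 1/2 1/2 1

obs A: pose=(5,5,W) → sL=15/37, sR=15/37, mL=15/37, mR=45/74
obs B: pose=(1,-7,N) → sL=10/27, sR=6/25, mL=206/675, mR=287/675
sensor matrix S = [[15/37, 15/37], [10/27, 6/25]]; det S = -88/1665
solve [mL_A; mL_B] = S·[w00; w01] and [mR_A; mR_B] = S·[w10; w11]:
  w00 = 1/2, w01 = 1/2, w10 = 1/2, w11 = 1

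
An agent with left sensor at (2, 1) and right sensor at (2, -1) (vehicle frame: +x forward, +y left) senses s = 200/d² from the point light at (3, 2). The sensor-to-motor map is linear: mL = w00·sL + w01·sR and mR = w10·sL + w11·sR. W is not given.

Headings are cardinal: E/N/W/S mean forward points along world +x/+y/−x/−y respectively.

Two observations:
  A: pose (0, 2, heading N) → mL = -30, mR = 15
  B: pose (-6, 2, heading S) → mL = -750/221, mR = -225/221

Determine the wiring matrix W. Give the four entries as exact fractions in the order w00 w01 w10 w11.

obs A: pose=(0,2,N) → sL=10, sR=25, mL=-30, mR=15
obs B: pose=(-6,2,S) → sL=50/17, sR=25/13, mL=-750/221, mR=-225/221
sensor matrix S = [[10, 25], [50/17, 25/13]]; det S = -12000/221
solve [mL_A; mL_B] = S·[w00; w01] and [mR_A; mR_B] = S·[w10; w11]:
  w00 = -1/2, w01 = -1, w10 = -1, w11 = 1

-1/2 -1 -1 1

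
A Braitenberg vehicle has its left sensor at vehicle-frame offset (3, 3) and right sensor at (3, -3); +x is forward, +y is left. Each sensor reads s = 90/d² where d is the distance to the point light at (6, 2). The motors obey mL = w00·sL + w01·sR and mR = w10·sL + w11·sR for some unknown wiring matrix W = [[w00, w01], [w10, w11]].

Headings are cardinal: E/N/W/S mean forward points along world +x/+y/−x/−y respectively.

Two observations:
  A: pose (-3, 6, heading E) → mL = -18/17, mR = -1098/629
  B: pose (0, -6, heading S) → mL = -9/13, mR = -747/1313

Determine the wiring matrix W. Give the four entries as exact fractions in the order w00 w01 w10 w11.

-1 0 -1/2 -1/2

obs A: pose=(-3,6,E) → sL=18/17, sR=90/37, mL=-18/17, mR=-1098/629
obs B: pose=(0,-6,S) → sL=9/13, sR=45/101, mL=-9/13, mR=-747/1313
sensor matrix S = [[18/17, 90/37], [9/13, 45/101]]; det S = -1001160/825877
solve [mL_A; mL_B] = S·[w00; w01] and [mR_A; mR_B] = S·[w10; w11]:
  w00 = -1, w01 = 0, w10 = -1/2, w11 = -1/2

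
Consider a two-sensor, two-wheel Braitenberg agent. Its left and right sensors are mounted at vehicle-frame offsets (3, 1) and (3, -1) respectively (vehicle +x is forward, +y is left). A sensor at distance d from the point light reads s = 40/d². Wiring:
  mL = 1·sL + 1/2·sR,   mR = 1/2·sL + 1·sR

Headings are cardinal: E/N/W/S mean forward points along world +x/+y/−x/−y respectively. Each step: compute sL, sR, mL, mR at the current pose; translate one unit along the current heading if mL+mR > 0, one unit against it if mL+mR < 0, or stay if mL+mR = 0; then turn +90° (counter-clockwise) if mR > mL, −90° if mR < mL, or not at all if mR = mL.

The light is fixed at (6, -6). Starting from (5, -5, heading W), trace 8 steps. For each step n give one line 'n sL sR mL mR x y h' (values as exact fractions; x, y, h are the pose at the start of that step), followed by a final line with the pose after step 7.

n=0: pose=(5,-5,W); sL=5/2, sR=2; mL=7/2, mR=13/4; mL+mR=27/4 → advance +1; mR−mL=-1/4 → turn -1·90°
n=1: pose=(4,-5,N); sL=8/5, sR=40/17; mL=236/85, mR=268/85; mL+mR=504/85 → advance +1; mR−mL=32/85 → turn +1·90°
n=2: pose=(4,-4,W); sL=20/13, sR=20/17; mL=470/221, mR=430/221; mL+mR=900/221 → advance +1; mR−mL=-40/221 → turn -1·90°
n=3: pose=(3,-4,N); sL=40/41, sR=40/29; mL=1980/1189, mR=2220/1189; mL+mR=4200/1189 → advance +1; mR−mL=240/1189 → turn +1·90°
n=4: pose=(3,-3,W); sL=1, sR=10/13; mL=18/13, mR=33/26; mL+mR=69/26 → advance +1; mR−mL=-3/26 → turn -1·90°
n=5: pose=(2,-3,N); sL=40/61, sR=8/9; mL=604/549, mR=668/549; mL+mR=424/183 → advance +1; mR−mL=64/549 → turn +1·90°
n=6: pose=(2,-2,W); sL=20/29, sR=20/37; mL=1030/1073, mR=950/1073; mL+mR=1980/1073 → advance +1; mR−mL=-80/1073 → turn -1·90°
n=7: pose=(1,-2,N); sL=8/17, sR=8/13; mL=172/221, mR=188/221; mL+mR=360/221 → advance +1; mR−mL=16/221 → turn +1·90°

0 5/2 2 7/2 13/4 5 -5 W
1 8/5 40/17 236/85 268/85 4 -5 N
2 20/13 20/17 470/221 430/221 4 -4 W
3 40/41 40/29 1980/1189 2220/1189 3 -4 N
4 1 10/13 18/13 33/26 3 -3 W
5 40/61 8/9 604/549 668/549 2 -3 N
6 20/29 20/37 1030/1073 950/1073 2 -2 W
7 8/17 8/13 172/221 188/221 1 -2 N
final 1 -1 W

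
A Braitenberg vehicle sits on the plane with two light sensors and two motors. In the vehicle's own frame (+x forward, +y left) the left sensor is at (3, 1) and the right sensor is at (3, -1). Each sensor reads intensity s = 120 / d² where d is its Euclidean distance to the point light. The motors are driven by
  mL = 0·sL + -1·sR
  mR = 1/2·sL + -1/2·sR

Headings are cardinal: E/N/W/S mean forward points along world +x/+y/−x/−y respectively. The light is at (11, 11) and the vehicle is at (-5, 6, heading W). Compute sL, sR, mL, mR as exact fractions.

120/397 120/377 -120/377 -1200/149669

left sensor world pos  = (-8, 5); dL² = 397
right sensor world pos = (-8, 7); dR² = 377
sL = 120/397 = 120/397
sR = 120/377 = 120/377
mL = 0·sL + -1·sR = -120/377
mR = 1/2·sL + -1/2·sR = -1200/149669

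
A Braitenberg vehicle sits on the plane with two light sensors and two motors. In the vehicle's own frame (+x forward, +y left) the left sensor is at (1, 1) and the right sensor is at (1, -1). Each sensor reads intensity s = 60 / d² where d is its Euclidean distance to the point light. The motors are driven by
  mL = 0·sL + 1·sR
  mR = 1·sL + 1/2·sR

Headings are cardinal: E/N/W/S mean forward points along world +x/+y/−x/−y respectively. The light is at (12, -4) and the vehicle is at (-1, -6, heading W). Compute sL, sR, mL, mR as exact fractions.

12/41 60/197 60/197 3594/8077

left sensor world pos  = (-2, -7); dL² = 205
right sensor world pos = (-2, -5); dR² = 197
sL = 60/205 = 12/41
sR = 60/197 = 60/197
mL = 0·sL + 1·sR = 60/197
mR = 1·sL + 1/2·sR = 3594/8077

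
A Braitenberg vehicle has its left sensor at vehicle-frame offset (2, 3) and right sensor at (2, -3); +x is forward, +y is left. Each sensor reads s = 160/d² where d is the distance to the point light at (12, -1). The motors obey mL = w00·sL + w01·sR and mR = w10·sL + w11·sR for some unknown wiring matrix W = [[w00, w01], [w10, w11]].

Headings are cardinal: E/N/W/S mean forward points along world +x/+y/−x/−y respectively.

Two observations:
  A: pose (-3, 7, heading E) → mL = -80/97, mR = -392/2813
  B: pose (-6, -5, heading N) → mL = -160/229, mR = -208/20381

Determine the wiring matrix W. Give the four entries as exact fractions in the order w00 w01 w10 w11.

0 -1 -1 1/2

obs A: pose=(-3,7,E) → sL=16/29, sR=80/97, mL=-80/97, mR=-392/2813
obs B: pose=(-6,-5,N) → sL=32/89, sR=160/229, mL=-160/229, mR=-208/20381
sensor matrix S = [[16/29, 80/97], [32/89, 160/229]]; det S = 5099520/57331753
solve [mL_A; mL_B] = S·[w00; w01] and [mR_A; mR_B] = S·[w10; w11]:
  w00 = 0, w01 = -1, w10 = -1, w11 = 1/2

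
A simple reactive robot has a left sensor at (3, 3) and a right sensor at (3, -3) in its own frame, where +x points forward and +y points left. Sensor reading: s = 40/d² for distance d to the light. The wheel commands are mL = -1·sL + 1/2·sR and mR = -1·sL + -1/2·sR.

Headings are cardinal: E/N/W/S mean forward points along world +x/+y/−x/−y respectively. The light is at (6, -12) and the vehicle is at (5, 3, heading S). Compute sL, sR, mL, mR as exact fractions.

left sensor world pos  = (8, 0); dL² = 148
right sensor world pos = (2, 0); dR² = 160
sL = 40/148 = 10/37
sR = 40/160 = 1/4
mL = -1·sL + 1/2·sR = -43/296
mR = -1·sL + -1/2·sR = -117/296

10/37 1/4 -43/296 -117/296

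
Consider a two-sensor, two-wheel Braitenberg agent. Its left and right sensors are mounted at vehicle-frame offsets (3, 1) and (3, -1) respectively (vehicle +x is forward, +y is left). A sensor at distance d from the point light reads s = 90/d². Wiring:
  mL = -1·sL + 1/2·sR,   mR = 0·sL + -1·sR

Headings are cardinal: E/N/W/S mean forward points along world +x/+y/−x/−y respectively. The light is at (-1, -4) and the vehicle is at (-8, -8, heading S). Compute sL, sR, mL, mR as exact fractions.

left sensor world pos  = (-7, -11); dL² = 85
right sensor world pos = (-9, -11); dR² = 113
sL = 90/85 = 18/17
sR = 90/113 = 90/113
mL = -1·sL + 1/2·sR = -1269/1921
mR = 0·sL + -1·sR = -90/113

18/17 90/113 -1269/1921 -90/113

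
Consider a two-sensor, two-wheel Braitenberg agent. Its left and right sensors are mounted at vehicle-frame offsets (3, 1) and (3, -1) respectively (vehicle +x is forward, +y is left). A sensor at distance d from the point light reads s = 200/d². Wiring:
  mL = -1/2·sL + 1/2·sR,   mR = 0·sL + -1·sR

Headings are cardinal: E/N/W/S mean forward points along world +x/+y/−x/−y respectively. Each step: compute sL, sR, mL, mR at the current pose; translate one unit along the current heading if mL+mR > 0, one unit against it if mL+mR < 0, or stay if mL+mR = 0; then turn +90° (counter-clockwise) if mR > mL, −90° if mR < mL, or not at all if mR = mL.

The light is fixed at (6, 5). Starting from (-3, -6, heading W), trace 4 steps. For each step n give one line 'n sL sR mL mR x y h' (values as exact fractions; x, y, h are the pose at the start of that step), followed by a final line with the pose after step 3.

n=0: pose=(-3,-6,W); sL=25/36, sR=50/61; mL=275/4392, mR=-50/61; mL+mR=-3325/4392 → advance -1; mR−mL=-3875/4392 → turn -1·90°
n=1: pose=(-2,-6,N); sL=40/29, sR=200/113; mL=640/3277, mR=-200/113; mL+mR=-5160/3277 → advance -1; mR−mL=-6440/3277 → turn -1·90°
n=2: pose=(-2,-7,E); sL=100/73, sR=100/97; mL=-1200/7081, mR=-100/97; mL+mR=-8500/7081 → advance -1; mR−mL=-6100/7081 → turn -1·90°
n=3: pose=(-3,-7,S); sL=200/289, sR=8/13; mL=-144/3757, mR=-8/13; mL+mR=-2456/3757 → advance -1; mR−mL=-2168/3757 → turn -1·90°

0 25/36 50/61 275/4392 -50/61 -3 -6 W
1 40/29 200/113 640/3277 -200/113 -2 -6 N
2 100/73 100/97 -1200/7081 -100/97 -2 -7 E
3 200/289 8/13 -144/3757 -8/13 -3 -7 S
final -3 -6 W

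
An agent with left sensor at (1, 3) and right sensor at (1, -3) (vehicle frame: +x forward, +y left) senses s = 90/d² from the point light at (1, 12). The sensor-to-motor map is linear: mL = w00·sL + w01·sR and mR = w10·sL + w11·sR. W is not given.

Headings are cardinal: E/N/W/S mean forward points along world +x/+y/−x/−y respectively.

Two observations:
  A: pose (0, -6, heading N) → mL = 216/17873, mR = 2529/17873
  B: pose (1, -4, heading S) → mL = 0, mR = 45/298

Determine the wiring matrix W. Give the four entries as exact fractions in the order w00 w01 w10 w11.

-1 1 1 -1/2

obs A: pose=(0,-6,N) → sL=18/61, sR=90/293, mL=216/17873, mR=2529/17873
obs B: pose=(1,-4,S) → sL=45/149, sR=45/149, mL=0, mR=45/298
sensor matrix S = [[18/61, 90/293], [45/149, 45/149]]; det S = -9720/2663077
solve [mL_A; mL_B] = S·[w00; w01] and [mR_A; mR_B] = S·[w10; w11]:
  w00 = -1, w01 = 1, w10 = 1, w11 = -1/2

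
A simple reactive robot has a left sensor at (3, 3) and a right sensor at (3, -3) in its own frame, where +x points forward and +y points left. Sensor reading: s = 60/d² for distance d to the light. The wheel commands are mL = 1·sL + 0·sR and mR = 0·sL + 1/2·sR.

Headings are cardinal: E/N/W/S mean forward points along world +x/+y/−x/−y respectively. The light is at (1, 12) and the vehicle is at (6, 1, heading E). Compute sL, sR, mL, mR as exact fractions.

15/32 3/13 15/32 3/26

left sensor world pos  = (9, 4); dL² = 128
right sensor world pos = (9, -2); dR² = 260
sL = 60/128 = 15/32
sR = 60/260 = 3/13
mL = 1·sL + 0·sR = 15/32
mR = 0·sL + 1/2·sR = 3/26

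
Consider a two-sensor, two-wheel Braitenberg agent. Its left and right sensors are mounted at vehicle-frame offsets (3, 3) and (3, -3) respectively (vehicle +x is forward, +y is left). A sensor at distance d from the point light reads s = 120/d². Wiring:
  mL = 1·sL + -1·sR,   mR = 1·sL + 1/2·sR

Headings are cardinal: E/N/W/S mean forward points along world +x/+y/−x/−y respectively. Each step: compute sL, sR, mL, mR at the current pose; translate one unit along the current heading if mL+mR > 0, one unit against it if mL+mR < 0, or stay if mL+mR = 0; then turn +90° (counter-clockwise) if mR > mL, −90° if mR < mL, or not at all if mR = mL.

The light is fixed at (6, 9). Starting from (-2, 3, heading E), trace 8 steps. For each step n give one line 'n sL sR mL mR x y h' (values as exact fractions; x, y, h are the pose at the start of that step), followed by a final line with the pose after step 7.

0 60/17 60/53 2160/901 3690/901 -2 3 E
1 120/109 24/5 -2016/545 1908/545 -1 3 N
2 3/5 30/29 -63/145 162/145 -1 2 W
3 24/25 120/221 2304/5525 6804/5525 -2 2 S
4 12/5 60/73 576/365 1026/365 -2 1 E
5 24/25 120/41 -2016/1025 2484/1025 -1 1 N
6 3/5 30/29 -63/145 162/145 -1 2 W
7 24/25 120/221 2304/5525 6804/5525 -2 2 S
final -2 1 E

n=0: pose=(-2,3,E); sL=60/17, sR=60/53; mL=2160/901, mR=3690/901; mL+mR=5850/901 → advance +1; mR−mL=90/53 → turn +1·90°
n=1: pose=(-1,3,N); sL=120/109, sR=24/5; mL=-2016/545, mR=1908/545; mL+mR=-108/545 → advance -1; mR−mL=36/5 → turn +1·90°
n=2: pose=(-1,2,W); sL=3/5, sR=30/29; mL=-63/145, mR=162/145; mL+mR=99/145 → advance +1; mR−mL=45/29 → turn +1·90°
n=3: pose=(-2,2,S); sL=24/25, sR=120/221; mL=2304/5525, mR=6804/5525; mL+mR=9108/5525 → advance +1; mR−mL=180/221 → turn +1·90°
n=4: pose=(-2,1,E); sL=12/5, sR=60/73; mL=576/365, mR=1026/365; mL+mR=1602/365 → advance +1; mR−mL=90/73 → turn +1·90°
n=5: pose=(-1,1,N); sL=24/25, sR=120/41; mL=-2016/1025, mR=2484/1025; mL+mR=468/1025 → advance +1; mR−mL=180/41 → turn +1·90°
n=6: pose=(-1,2,W); sL=3/5, sR=30/29; mL=-63/145, mR=162/145; mL+mR=99/145 → advance +1; mR−mL=45/29 → turn +1·90°
n=7: pose=(-2,2,S); sL=24/25, sR=120/221; mL=2304/5525, mR=6804/5525; mL+mR=9108/5525 → advance +1; mR−mL=180/221 → turn +1·90°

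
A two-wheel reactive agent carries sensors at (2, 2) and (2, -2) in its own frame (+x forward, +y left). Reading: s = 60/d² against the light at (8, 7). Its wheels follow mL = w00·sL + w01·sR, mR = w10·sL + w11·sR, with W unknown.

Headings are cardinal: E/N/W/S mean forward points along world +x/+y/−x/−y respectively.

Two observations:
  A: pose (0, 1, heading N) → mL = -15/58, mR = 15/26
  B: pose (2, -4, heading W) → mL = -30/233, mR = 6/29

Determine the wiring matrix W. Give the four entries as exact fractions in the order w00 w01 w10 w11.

obs A: pose=(0,1,N) → sL=15/29, sR=15/13, mL=-15/58, mR=15/26
obs B: pose=(2,-4,W) → sL=60/233, sR=12/29, mL=-30/233, mR=6/29
sensor matrix S = [[15/29, 15/13], [60/233, 12/29]]; det S = -211680/2547389
solve [mL_A; mL_B] = S·[w00; w01] and [mR_A; mR_B] = S·[w10; w11]:
  w00 = -1/2, w01 = 0, w10 = 0, w11 = 1/2

-1/2 0 0 1/2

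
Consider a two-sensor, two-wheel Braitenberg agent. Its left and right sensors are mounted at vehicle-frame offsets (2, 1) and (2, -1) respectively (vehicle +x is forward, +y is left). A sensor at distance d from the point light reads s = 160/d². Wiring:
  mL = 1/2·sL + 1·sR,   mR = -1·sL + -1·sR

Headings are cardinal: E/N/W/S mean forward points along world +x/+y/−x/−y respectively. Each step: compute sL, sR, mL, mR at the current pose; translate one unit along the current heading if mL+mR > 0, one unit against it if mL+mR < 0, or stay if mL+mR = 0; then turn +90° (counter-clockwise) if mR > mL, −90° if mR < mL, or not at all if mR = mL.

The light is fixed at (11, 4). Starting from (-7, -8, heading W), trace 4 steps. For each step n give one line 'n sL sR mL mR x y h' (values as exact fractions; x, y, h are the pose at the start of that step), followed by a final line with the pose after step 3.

n=0: pose=(-7,-8,W); sL=160/569, sR=160/521; mL=132720/296449, mR=-174400/296449; mL+mR=-80/569 → advance -1; mR−mL=-307120/296449 → turn -1·90°
n=1: pose=(-6,-8,N); sL=20/53, sR=40/89; mL=3010/4717, mR=-3900/4717; mL+mR=-10/53 → advance -1; mR−mL=-6910/4717 → turn -1·90°
n=2: pose=(-6,-9,E); sL=160/369, sR=160/421; mL=92720/155349, mR=-126400/155349; mL+mR=-80/369 → advance -1; mR−mL=-73040/51783 → turn -1·90°
n=3: pose=(-7,-9,S); sL=80/257, sR=80/293; mL=32280/75301, mR=-44000/75301; mL+mR=-40/257 → advance -1; mR−mL=-76280/75301 → turn -1·90°

0 160/569 160/521 132720/296449 -174400/296449 -7 -8 W
1 20/53 40/89 3010/4717 -3900/4717 -6 -8 N
2 160/369 160/421 92720/155349 -126400/155349 -6 -9 E
3 80/257 80/293 32280/75301 -44000/75301 -7 -9 S
final -7 -8 W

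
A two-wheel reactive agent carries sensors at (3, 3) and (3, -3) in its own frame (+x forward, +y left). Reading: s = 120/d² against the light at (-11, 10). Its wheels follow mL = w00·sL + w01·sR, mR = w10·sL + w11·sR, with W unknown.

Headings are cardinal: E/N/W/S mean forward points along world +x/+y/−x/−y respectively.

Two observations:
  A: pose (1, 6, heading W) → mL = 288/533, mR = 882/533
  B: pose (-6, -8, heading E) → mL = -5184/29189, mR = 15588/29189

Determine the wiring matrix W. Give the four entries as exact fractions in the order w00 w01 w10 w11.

obs A: pose=(1,6,W) → sL=12/13, sR=60/41, mL=288/533, mR=882/533
obs B: pose=(-6,-8,E) → sL=120/289, sR=24/101, mL=-5184/29189, mR=15588/29189
sensor matrix S = [[12/13, 60/41], [120/289, 24/101]]; det S = -6041088/15557737
solve [mL_A; mL_B] = S·[w00; w01] and [mR_A; mR_B] = S·[w10; w11]:
  w00 = -1, w01 = 1, w10 = 1, w11 = 1/2

-1 1 1 1/2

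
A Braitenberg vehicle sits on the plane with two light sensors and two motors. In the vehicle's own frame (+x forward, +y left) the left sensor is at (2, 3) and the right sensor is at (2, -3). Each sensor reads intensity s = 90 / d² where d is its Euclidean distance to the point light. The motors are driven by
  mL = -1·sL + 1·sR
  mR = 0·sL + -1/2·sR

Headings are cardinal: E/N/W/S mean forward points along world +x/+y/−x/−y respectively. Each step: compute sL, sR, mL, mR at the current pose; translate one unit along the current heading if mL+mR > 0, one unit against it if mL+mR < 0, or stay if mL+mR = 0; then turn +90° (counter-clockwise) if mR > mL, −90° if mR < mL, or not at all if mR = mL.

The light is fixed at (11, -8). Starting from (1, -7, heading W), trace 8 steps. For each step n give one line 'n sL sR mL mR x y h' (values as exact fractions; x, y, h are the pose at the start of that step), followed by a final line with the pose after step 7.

n=0: pose=(1,-7,W); sL=45/74, sR=9/16; mL=-27/592, mR=-9/32; mL+mR=-387/1184 → advance -1; mR−mL=-279/1184 → turn -1·90°
n=1: pose=(2,-7,N); sL=10/17, sR=2; mL=24/17, mR=-1; mL+mR=7/17 → advance +1; mR−mL=-41/17 → turn -1·90°
n=2: pose=(2,-6,E); sL=45/37, sR=9/5; mL=108/185, mR=-9/10; mL+mR=-117/370 → advance -1; mR−mL=-549/370 → turn -1·90°
n=3: pose=(1,-6,S); sL=90/49, sR=90/169; mL=-10800/8281, mR=-45/169; mL+mR=-13005/8281 → advance -1; mR−mL=8595/8281 → turn +1·90°
n=4: pose=(1,-5,E); sL=9/10, sR=45/32; mL=81/160, mR=-45/64; mL+mR=-63/320 → advance -1; mR−mL=-387/320 → turn -1·90°
n=5: pose=(0,-5,S); sL=18/13, sR=90/197; mL=-2376/2561, mR=-45/197; mL+mR=-2961/2561 → advance -1; mR−mL=1791/2561 → turn +1·90°
n=6: pose=(0,-4,E); sL=9/13, sR=45/41; mL=216/533, mR=-45/82; mL+mR=-153/1066 → advance -1; mR−mL=-1017/1066 → turn -1·90°
n=7: pose=(-1,-4,S); sL=18/17, sR=90/229; mL=-2592/3893, mR=-45/229; mL+mR=-3357/3893 → advance -1; mR−mL=1827/3893 → turn +1·90°

0 45/74 9/16 -27/592 -9/32 1 -7 W
1 10/17 2 24/17 -1 2 -7 N
2 45/37 9/5 108/185 -9/10 2 -6 E
3 90/49 90/169 -10800/8281 -45/169 1 -6 S
4 9/10 45/32 81/160 -45/64 1 -5 E
5 18/13 90/197 -2376/2561 -45/197 0 -5 S
6 9/13 45/41 216/533 -45/82 0 -4 E
7 18/17 90/229 -2592/3893 -45/229 -1 -4 S
final -1 -3 E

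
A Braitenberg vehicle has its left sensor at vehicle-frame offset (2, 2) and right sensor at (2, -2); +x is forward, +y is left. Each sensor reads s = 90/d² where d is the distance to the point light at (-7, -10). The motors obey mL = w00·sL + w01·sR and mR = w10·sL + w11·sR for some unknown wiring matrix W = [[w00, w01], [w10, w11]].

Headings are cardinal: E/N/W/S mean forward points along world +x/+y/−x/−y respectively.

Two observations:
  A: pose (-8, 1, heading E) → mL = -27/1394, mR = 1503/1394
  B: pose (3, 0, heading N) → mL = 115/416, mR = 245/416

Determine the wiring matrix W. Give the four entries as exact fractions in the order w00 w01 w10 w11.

1 -1/2 1 1/2

obs A: pose=(-8,1,E) → sL=9/17, sR=45/41, mL=-27/1394, mR=1503/1394
obs B: pose=(3,0,N) → sL=45/104, sR=5/16, mL=115/416, mR=245/416
sensor matrix S = [[9/17, 45/41], [45/104, 5/16]]; det S = -44865/144976
solve [mL_A; mL_B] = S·[w00; w01] and [mR_A; mR_B] = S·[w10; w11]:
  w00 = 1, w01 = -1/2, w10 = 1, w11 = 1/2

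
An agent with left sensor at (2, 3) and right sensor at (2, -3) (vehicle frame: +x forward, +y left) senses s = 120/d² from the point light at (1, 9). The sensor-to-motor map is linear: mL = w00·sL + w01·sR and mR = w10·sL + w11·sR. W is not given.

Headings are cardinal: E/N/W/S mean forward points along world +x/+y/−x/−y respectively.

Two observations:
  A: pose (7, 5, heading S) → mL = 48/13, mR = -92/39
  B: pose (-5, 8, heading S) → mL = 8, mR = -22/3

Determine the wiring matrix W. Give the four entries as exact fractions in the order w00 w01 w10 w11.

1 1 -1 -1/2

obs A: pose=(7,5,S) → sL=40/39, sR=8/3, mL=48/13, mR=-92/39
obs B: pose=(-5,8,S) → sL=20/3, sR=4/3, mL=8, mR=-22/3
sensor matrix S = [[40/39, 8/3], [20/3, 4/3]]; det S = -640/39
solve [mL_A; mL_B] = S·[w00; w01] and [mR_A; mR_B] = S·[w10; w11]:
  w00 = 1, w01 = 1, w10 = -1, w11 = -1/2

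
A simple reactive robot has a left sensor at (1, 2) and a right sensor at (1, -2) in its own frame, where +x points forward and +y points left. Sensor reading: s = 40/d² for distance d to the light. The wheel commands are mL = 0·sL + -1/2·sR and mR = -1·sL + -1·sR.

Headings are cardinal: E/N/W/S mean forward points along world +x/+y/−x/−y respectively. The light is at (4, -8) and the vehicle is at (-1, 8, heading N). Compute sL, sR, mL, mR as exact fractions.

20/169 20/149 -10/149 -6360/25181

left sensor world pos  = (-3, 9); dL² = 338
right sensor world pos = (1, 9); dR² = 298
sL = 40/338 = 20/169
sR = 40/298 = 20/149
mL = 0·sL + -1/2·sR = -10/149
mR = -1·sL + -1·sR = -6360/25181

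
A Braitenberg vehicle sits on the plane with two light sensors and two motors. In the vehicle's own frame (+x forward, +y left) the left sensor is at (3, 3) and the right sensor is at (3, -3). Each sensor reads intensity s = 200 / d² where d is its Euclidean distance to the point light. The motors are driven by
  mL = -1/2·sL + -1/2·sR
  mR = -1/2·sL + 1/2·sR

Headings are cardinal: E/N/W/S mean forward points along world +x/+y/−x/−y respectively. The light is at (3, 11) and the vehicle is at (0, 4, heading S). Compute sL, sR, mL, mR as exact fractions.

2 25/17 -59/34 -9/34

left sensor world pos  = (3, 1); dL² = 100
right sensor world pos = (-3, 1); dR² = 136
sL = 200/100 = 2
sR = 200/136 = 25/17
mL = -1/2·sL + -1/2·sR = -59/34
mR = -1/2·sL + 1/2·sR = -9/34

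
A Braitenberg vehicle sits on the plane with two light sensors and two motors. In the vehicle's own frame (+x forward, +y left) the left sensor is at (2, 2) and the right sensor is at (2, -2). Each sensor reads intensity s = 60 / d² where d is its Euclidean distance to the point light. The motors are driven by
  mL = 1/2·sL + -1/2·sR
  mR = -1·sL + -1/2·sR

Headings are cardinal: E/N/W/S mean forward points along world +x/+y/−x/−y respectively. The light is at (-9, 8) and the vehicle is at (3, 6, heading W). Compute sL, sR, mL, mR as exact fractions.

left sensor world pos  = (1, 4); dL² = 116
right sensor world pos = (1, 8); dR² = 100
sL = 60/116 = 15/29
sR = 60/100 = 3/5
mL = 1/2·sL + -1/2·sR = -6/145
mR = -1·sL + -1/2·sR = -237/290

15/29 3/5 -6/145 -237/290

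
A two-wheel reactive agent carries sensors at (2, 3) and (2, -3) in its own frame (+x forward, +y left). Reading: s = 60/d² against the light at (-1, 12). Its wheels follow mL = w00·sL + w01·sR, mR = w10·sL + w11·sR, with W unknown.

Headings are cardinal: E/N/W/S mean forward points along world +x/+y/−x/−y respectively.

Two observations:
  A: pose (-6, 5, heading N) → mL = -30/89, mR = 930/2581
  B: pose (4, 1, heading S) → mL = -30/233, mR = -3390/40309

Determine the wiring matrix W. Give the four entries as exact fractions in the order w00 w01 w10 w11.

-1/2 0 -1 1/2

obs A: pose=(-6,5,N) → sL=60/89, sR=60/29, mL=-30/89, mR=930/2581
obs B: pose=(4,1,S) → sL=60/233, sR=60/173, mL=-30/233, mR=-3390/40309
sensor matrix S = [[60/89, 60/29], [60/233, 60/173]]; det S = -31104000/104037529
solve [mL_A; mL_B] = S·[w00; w01] and [mR_A; mR_B] = S·[w10; w11]:
  w00 = -1/2, w01 = 0, w10 = -1, w11 = 1/2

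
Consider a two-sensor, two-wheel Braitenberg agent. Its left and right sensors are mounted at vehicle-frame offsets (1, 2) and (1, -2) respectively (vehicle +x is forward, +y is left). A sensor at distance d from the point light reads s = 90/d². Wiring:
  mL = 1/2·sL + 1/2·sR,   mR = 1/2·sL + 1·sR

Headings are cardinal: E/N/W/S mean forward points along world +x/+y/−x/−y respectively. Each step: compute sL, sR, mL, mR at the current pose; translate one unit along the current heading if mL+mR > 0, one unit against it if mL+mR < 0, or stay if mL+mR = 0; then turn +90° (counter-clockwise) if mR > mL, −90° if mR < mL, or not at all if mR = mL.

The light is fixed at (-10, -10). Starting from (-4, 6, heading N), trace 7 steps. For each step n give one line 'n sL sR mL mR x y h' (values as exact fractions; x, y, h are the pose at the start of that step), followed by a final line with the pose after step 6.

n=0: pose=(-4,6,N); sL=18/61, sR=90/353; mL=5922/21533, mR=8667/21533; mL+mR=14589/21533 → advance +1; mR−mL=45/353 → turn +1·90°
n=1: pose=(-4,7,W); sL=9/25, sR=45/193; mL=1431/4825, mR=3987/9650; mL+mR=6849/9650 → advance +1; mR−mL=45/386 → turn +1·90°
n=2: pose=(-5,7,S); sL=18/61, sR=18/53; mL=1026/3233, mR=1575/3233; mL+mR=2601/3233 → advance +1; mR−mL=9/53 → turn +1·90°
n=3: pose=(-5,6,E); sL=1/4, sR=45/116; mL=37/116, mR=119/232; mL+mR=193/232 → advance +1; mR−mL=45/232 → turn +1·90°
n=4: pose=(-4,6,N); sL=18/61, sR=90/353; mL=5922/21533, mR=8667/21533; mL+mR=14589/21533 → advance +1; mR−mL=45/353 → turn +1·90°
n=5: pose=(-4,7,W); sL=9/25, sR=45/193; mL=1431/4825, mR=3987/9650; mL+mR=6849/9650 → advance +1; mR−mL=45/386 → turn +1·90°
n=6: pose=(-5,7,S); sL=18/61, sR=18/53; mL=1026/3233, mR=1575/3233; mL+mR=2601/3233 → advance +1; mR−mL=9/53 → turn +1·90°

0 18/61 90/353 5922/21533 8667/21533 -4 6 N
1 9/25 45/193 1431/4825 3987/9650 -4 7 W
2 18/61 18/53 1026/3233 1575/3233 -5 7 S
3 1/4 45/116 37/116 119/232 -5 6 E
4 18/61 90/353 5922/21533 8667/21533 -4 6 N
5 9/25 45/193 1431/4825 3987/9650 -4 7 W
6 18/61 18/53 1026/3233 1575/3233 -5 7 S
final -5 6 E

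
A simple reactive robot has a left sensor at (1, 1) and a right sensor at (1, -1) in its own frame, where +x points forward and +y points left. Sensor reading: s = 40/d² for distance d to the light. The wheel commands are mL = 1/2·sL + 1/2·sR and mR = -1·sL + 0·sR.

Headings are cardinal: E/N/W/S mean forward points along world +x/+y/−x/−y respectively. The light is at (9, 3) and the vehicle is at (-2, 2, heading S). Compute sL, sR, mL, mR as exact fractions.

5/13 10/37 315/962 -5/13

left sensor world pos  = (-1, 1); dL² = 104
right sensor world pos = (-3, 1); dR² = 148
sL = 40/104 = 5/13
sR = 40/148 = 10/37
mL = 1/2·sL + 1/2·sR = 315/962
mR = -1·sL + 0·sR = -5/13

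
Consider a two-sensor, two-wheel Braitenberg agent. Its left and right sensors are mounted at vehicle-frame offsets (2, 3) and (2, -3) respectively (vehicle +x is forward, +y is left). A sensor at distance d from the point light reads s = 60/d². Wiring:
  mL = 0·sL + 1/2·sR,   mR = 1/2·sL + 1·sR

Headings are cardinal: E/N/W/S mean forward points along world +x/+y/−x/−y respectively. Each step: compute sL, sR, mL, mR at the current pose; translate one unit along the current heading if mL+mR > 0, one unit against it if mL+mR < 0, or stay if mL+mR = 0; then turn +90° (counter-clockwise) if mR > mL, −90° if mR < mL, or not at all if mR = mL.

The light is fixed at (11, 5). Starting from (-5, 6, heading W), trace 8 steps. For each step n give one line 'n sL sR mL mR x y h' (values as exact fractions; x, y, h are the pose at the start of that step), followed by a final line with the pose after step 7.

0 15/82 3/17 3/34 747/2788 -5 6 W
1 60/197 60/401 30/401 23850/78997 -6 6 S
2 10/39 10/39 5/39 5/13 -6 5 E
3 12/73 60/173 30/173 5418/12629 -5 5 N
4 15/82 3/17 3/34 747/2788 -5 6 W
5 60/197 60/401 30/401 23850/78997 -6 6 S
6 10/39 10/39 5/39 5/13 -6 5 E
7 12/73 60/173 30/173 5418/12629 -5 5 N
final -5 6 W

n=0: pose=(-5,6,W); sL=15/82, sR=3/17; mL=3/34, mR=747/2788; mL+mR=993/2788 → advance +1; mR−mL=501/2788 → turn +1·90°
n=1: pose=(-6,6,S); sL=60/197, sR=60/401; mL=30/401, mR=23850/78997; mL+mR=29760/78997 → advance +1; mR−mL=17940/78997 → turn +1·90°
n=2: pose=(-6,5,E); sL=10/39, sR=10/39; mL=5/39, mR=5/13; mL+mR=20/39 → advance +1; mR−mL=10/39 → turn +1·90°
n=3: pose=(-5,5,N); sL=12/73, sR=60/173; mL=30/173, mR=5418/12629; mL+mR=7608/12629 → advance +1; mR−mL=3228/12629 → turn +1·90°
n=4: pose=(-5,6,W); sL=15/82, sR=3/17; mL=3/34, mR=747/2788; mL+mR=993/2788 → advance +1; mR−mL=501/2788 → turn +1·90°
n=5: pose=(-6,6,S); sL=60/197, sR=60/401; mL=30/401, mR=23850/78997; mL+mR=29760/78997 → advance +1; mR−mL=17940/78997 → turn +1·90°
n=6: pose=(-6,5,E); sL=10/39, sR=10/39; mL=5/39, mR=5/13; mL+mR=20/39 → advance +1; mR−mL=10/39 → turn +1·90°
n=7: pose=(-5,5,N); sL=12/73, sR=60/173; mL=30/173, mR=5418/12629; mL+mR=7608/12629 → advance +1; mR−mL=3228/12629 → turn +1·90°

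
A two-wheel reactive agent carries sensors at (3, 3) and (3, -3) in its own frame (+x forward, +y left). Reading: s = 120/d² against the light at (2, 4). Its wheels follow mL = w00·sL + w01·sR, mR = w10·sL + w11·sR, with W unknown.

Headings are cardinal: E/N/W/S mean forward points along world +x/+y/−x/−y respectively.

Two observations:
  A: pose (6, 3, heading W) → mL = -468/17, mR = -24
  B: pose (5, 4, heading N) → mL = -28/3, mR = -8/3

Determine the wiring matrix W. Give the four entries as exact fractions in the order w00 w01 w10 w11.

obs A: pose=(6,3,W) → sL=120/17, sR=24, mL=-468/17, mR=-24
obs B: pose=(5,4,N) → sL=40/3, sR=8/3, mL=-28/3, mR=-8/3
sensor matrix S = [[120/17, 24], [40/3, 8/3]]; det S = -5120/17
solve [mL_A; mL_B] = S·[w00; w01] and [mR_A; mR_B] = S·[w10; w11]:
  w00 = -1/2, w01 = -1, w10 = 0, w11 = -1

-1/2 -1 0 -1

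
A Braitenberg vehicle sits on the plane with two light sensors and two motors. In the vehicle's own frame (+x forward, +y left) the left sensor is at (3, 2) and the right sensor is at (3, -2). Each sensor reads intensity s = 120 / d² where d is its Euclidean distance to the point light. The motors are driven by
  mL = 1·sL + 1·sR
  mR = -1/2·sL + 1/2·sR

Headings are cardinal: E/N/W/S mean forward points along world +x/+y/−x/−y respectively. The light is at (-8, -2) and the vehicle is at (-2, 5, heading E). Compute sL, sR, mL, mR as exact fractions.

20/27 60/53 2680/1431 280/1431

left sensor world pos  = (1, 7); dL² = 162
right sensor world pos = (1, 3); dR² = 106
sL = 120/162 = 20/27
sR = 120/106 = 60/53
mL = 1·sL + 1·sR = 2680/1431
mR = -1/2·sL + 1/2·sR = 280/1431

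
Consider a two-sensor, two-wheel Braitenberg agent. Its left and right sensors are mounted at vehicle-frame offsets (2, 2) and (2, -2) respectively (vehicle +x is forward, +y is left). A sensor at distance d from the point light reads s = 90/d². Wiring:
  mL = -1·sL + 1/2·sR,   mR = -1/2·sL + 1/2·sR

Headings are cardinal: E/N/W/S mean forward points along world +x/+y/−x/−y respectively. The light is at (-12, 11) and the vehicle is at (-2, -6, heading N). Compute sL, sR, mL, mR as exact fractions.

90/289 10/41 -2245/11849 -400/11849

left sensor world pos  = (-4, -4); dL² = 289
right sensor world pos = (0, -4); dR² = 369
sL = 90/289 = 90/289
sR = 90/369 = 10/41
mL = -1·sL + 1/2·sR = -2245/11849
mR = -1/2·sL + 1/2·sR = -400/11849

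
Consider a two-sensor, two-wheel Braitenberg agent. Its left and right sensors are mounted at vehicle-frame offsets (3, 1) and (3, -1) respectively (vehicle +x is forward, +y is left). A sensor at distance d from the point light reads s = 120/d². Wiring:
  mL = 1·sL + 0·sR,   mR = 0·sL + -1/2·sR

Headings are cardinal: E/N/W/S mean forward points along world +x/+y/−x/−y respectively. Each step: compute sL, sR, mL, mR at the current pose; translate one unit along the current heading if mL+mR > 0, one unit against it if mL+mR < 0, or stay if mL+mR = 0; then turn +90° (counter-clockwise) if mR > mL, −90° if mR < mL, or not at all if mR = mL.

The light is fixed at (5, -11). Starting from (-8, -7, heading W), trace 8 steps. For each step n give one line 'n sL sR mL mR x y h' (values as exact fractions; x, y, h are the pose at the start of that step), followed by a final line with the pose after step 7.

n=0: pose=(-8,-7,W); sL=24/53, sR=120/281; mL=24/53, mR=-60/281; mL+mR=3564/14893 → advance +1; mR−mL=-9924/14893 → turn -1·90°
n=1: pose=(-9,-7,N); sL=60/137, sR=60/109; mL=60/137, mR=-30/109; mL+mR=2430/14933 → advance +1; mR−mL=-10650/14933 → turn -1·90°
n=2: pose=(-9,-6,E); sL=120/157, sR=120/137; mL=120/157, mR=-60/137; mL+mR=7020/21509 → advance +1; mR−mL=-25860/21509 → turn -1·90°
n=3: pose=(-8,-6,S); sL=30/37, sR=3/5; mL=30/37, mR=-3/10; mL+mR=189/370 → advance +1; mR−mL=-411/370 → turn -1·90°
n=4: pose=(-8,-7,W); sL=24/53, sR=120/281; mL=24/53, mR=-60/281; mL+mR=3564/14893 → advance +1; mR−mL=-9924/14893 → turn -1·90°
n=5: pose=(-9,-7,N); sL=60/137, sR=60/109; mL=60/137, mR=-30/109; mL+mR=2430/14933 → advance +1; mR−mL=-10650/14933 → turn -1·90°
n=6: pose=(-9,-6,E); sL=120/157, sR=120/137; mL=120/157, mR=-60/137; mL+mR=7020/21509 → advance +1; mR−mL=-25860/21509 → turn -1·90°
n=7: pose=(-8,-6,S); sL=30/37, sR=3/5; mL=30/37, mR=-3/10; mL+mR=189/370 → advance +1; mR−mL=-411/370 → turn -1·90°

0 24/53 120/281 24/53 -60/281 -8 -7 W
1 60/137 60/109 60/137 -30/109 -9 -7 N
2 120/157 120/137 120/157 -60/137 -9 -6 E
3 30/37 3/5 30/37 -3/10 -8 -6 S
4 24/53 120/281 24/53 -60/281 -8 -7 W
5 60/137 60/109 60/137 -30/109 -9 -7 N
6 120/157 120/137 120/157 -60/137 -9 -6 E
7 30/37 3/5 30/37 -3/10 -8 -6 S
final -8 -7 W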